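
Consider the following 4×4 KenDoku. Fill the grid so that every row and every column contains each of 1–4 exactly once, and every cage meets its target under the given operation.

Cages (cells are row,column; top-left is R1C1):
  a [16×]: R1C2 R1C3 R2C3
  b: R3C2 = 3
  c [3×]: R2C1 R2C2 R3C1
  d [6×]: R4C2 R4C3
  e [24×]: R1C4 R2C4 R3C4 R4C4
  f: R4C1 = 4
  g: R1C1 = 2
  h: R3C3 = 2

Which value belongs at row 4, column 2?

2

G is a freebie; hence R1C1 = 2.
Row 1 already has 2, which forces R1C2 = 4.
Row 1 already has 4; hence R1C3 = 1.
1 is placed in row 1; hence R1C4 = 3.
The 3 cells of cage c must have product 3, leaving R2C1 = 3.
The 3 cells of cage c must have product 3; hence R2C2 = 1.
Cage c needs product 3, which forces R3C1 = 1.
Cage b is a single given cell, so R3C2 = 3.
H is a freebie, leaving R3C3 = 2.
2 is placed in row 3, leaving R3C4 = 4.
Cage f is a single given cell, leaving R4C1 = 4.
Column 2 now contains 3; hence R4C2 = 2.
2 is placed in column 3, so R4C3 = 3.
Row 4 already has 2; hence R4C4 = 1.
2 is placed in column 3, which forces R2C3 = 4.
4 is placed in column 4, so R2C4 = 2.
Completed grid: 2 4 1 3 / 3 1 4 2 / 1 3 2 4 / 4 2 3 1.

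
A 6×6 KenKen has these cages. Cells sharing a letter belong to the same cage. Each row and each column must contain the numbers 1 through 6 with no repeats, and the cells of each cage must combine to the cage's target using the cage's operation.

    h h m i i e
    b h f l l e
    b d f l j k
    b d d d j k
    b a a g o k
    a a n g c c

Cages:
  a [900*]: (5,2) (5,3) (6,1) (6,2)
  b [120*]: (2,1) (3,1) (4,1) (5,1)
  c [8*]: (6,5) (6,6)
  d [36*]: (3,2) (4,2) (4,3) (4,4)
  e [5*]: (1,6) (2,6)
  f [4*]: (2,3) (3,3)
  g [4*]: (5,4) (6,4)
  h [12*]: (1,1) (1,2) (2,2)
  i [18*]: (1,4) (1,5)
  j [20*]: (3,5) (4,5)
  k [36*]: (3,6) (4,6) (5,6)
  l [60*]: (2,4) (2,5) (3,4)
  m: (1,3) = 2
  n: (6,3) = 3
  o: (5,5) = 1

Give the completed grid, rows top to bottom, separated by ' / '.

Cage m is a single given cell, which forces (1,3) = 2.
O is a freebie; hence (5,5) = 1.
N is a freebie, leaving (6,3) = 3.
Row 5 now contains 1, leaving (5,4) = 4.
The two cells of cage g must have product 4; hence (6,4) = 1.
In row 1, 5 can only go at (1,6), so (1,6) = 5.
Column 6 now contains 5, which forces (2,6) = 1.
Row 2 already has 1, which forces (2,3) = 4.
Cage f's pair has product 4, so (3,3) = 1.
1 is placed in column 3, so (4,3) = 6.
6 is placed in column 3, so (5,3) = 5.
Cage d needs product 36, leaving (4,2) = 1.
Row 5 already has 5, which forces (5,2) = 6.
The 4 cells of cage a must have product 900, which forces (6,1) = 6.
Cage a has product 900; hence (6,2) = 5.
The 3 cells of cage h must have product 12, which forces (1,1) = 1.
Column 2 already has 6, which forces (1,2) = 4.
The 3 cells of cage h must have product 12, which forces (2,2) = 3.
Column 2 already has 3; hence (3,2) = 2.
Cage k has product 36, which forces (3,6) = 6.
Row 3 already has 6, so (3,4) = 5.
5 is placed in row 3; hence (3,5) = 4.
Cage d has product 36, which forces (4,4) = 3.
Column 5 already has 4, so (4,5) = 5.
3 is placed in row 4, which forces (4,6) = 2.
Column 6 now contains 2, leaving (5,6) = 3.
Column 5 already has 4, so (6,5) = 2.
Column 6 now contains 2, so (6,6) = 4.
Column 4 already has 3, so (1,4) = 6.
Cage i's pair has product 18, so (1,5) = 3.
Cage b has product 120, which forces (2,1) = 5.
The 3 cells of cage l must have product 60, so (2,4) = 2.
Column 5 already has 2, which forces (2,5) = 6.
Row 3 already has 4, leaving (3,1) = 3.
Row 4 already has 2, so (4,1) = 4.
3 is placed in row 5; hence (5,1) = 2.

1 4 2 6 3 5 / 5 3 4 2 6 1 / 3 2 1 5 4 6 / 4 1 6 3 5 2 / 2 6 5 4 1 3 / 6 5 3 1 2 4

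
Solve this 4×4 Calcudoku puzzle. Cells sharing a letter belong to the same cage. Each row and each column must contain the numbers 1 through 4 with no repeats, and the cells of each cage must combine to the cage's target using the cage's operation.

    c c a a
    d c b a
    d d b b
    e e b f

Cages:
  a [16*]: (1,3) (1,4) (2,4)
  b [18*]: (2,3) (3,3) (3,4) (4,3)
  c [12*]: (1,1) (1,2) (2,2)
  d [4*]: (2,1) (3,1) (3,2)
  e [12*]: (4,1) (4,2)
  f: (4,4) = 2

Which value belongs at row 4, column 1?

3

The 4 cells of cage b must have product 18, leaving (3,4) = 3.
F is a freebie, which forces (4,4) = 2.
Cage a needs product 16, which forces (1,3) = 4.
The 3 cells of cage a must have product 16, which forces (1,4) = 1.
Column 4 already has 2; hence (2,4) = 4.
Cage c has product 12; hence (1,1) = 2.
Row 1 now contains 1, leaving (1,2) = 3.
Column 1 already has 2, which forces (2,1) = 1.
The 3 cells of cage c must have product 12, which forces (2,2) = 2.
Row 2 already has 2; hence (2,3) = 3.
1 is placed in column 1, so (3,1) = 4.
2 is placed in column 2, leaving (3,2) = 1.
Row 3 now contains 1; hence (3,3) = 2.
Column 1 now contains 4; hence (4,1) = 3.
Column 2 now contains 3, leaving (4,2) = 4.
3 is placed in column 3; hence (4,3) = 1.
Filled in: 2 3 4 1 / 1 2 3 4 / 4 1 2 3 / 3 4 1 2.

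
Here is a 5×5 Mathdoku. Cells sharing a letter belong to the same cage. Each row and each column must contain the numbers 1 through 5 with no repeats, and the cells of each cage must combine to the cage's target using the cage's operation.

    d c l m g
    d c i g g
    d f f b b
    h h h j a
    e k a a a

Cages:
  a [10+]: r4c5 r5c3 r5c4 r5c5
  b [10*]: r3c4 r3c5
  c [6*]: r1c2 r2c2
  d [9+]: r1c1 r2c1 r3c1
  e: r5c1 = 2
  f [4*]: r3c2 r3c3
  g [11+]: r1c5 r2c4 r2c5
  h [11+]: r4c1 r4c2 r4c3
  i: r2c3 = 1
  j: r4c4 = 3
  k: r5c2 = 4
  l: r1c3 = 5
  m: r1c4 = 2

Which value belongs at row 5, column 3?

3

L is a freebie; hence r1c3 = 5.
Cage m is a single given cell, leaving r1c4 = 2.
Cage i is a single given cell, so r2c3 = 1.
1 is placed in column 3, so r3c3 = 4.
Column 4 already has 2, leaving r3c4 = 5.
Row 3 now contains 5, which forces r3c5 = 2.
Column 3 already has 4, so r4c3 = 2.
Cage j is given, so r4c4 = 3.
E is a freebie, which forces r5c1 = 2.
K is a freebie, leaving r5c2 = 4.
Column 3 already has 2, so r5c3 = 3.
4 is placed in row 5, which forces r5c4 = 1.
1 is placed in row 5, so r5c5 = 5.
Row 1 already has 2, which forces r1c2 = 3.
Cage g needs sum 11, so r1c5 = 4.
Cage d needs sum 9; hence r2c1 = 5.
Cage c needs two cells with product 6, leaving r2c2 = 2.
Column 4 already has 3, so r2c4 = 4.
Cage g needs sum 11; hence r2c5 = 3.
Row 3 now contains 4, so r3c2 = 1.
The 3 cells of cage h must have sum 11, which forces r4c1 = 4.
Column 2 now contains 4; hence r4c2 = 5.
Cage a needs sum 10; hence r4c5 = 1.
3 is placed in row 1, leaving r1c1 = 1.
Row 3 now contains 1, so r3c1 = 3.
Filled in: 1 3 5 2 4 / 5 2 1 4 3 / 3 1 4 5 2 / 4 5 2 3 1 / 2 4 3 1 5.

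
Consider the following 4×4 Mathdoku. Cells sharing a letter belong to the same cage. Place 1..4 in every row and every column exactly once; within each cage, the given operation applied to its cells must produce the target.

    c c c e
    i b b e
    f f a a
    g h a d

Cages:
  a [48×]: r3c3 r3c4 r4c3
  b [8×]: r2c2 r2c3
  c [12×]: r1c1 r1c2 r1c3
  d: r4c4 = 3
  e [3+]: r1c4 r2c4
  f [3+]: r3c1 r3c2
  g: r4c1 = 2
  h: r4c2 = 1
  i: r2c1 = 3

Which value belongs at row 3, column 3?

3

Cage i is given, leaving r2c1 = 3.
Cage a needs product 48, so r3c3 = 3.
Cage a has product 48; hence r3c4 = 4.
G is a freebie, leaving r4c1 = 2.
Cage h is a single given cell, leaving r4c2 = 1.
Cage a needs product 48; hence r4c3 = 4.
D is a freebie, leaving r4c4 = 3.
Cage c has product 12, leaving r1c1 = 4.
Cage c needs product 12; hence r1c2 = 3.
4 is placed in column 3; hence r1c3 = 1.
Row 1 now contains 1, so r1c4 = 2.
The two cells of cage b must have product 8, which forces r2c2 = 4.
4 is placed in column 3, which forces r2c3 = 2.
2 is placed in column 4, which forces r2c4 = 1.
Column 1 already has 2, which forces r3c1 = 1.
Column 2 already has 1, which forces r3c2 = 2.
Completed grid: 4 3 1 2 / 3 4 2 1 / 1 2 3 4 / 2 1 4 3.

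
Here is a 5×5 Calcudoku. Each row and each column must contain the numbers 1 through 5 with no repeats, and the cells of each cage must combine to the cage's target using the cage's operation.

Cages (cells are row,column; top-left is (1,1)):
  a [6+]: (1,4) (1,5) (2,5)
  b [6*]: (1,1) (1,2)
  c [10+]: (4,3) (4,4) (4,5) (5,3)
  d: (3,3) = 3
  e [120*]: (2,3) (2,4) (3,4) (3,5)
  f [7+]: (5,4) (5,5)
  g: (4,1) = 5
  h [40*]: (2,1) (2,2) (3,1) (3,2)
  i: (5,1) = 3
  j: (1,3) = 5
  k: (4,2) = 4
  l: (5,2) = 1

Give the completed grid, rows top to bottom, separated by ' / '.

2 3 5 1 4 / 4 5 2 3 1 / 1 2 3 4 5 / 5 4 1 2 3 / 3 1 4 5 2

Cage j is a single given cell; hence (1,3) = 5.
Cage d is given, so (3,3) = 3.
G is a freebie; hence (4,1) = 5.
K is a freebie, which forces (4,2) = 4.
Cage i is a single given cell, so (5,1) = 3.
Cage l is given; hence (5,2) = 1.
Column 1 already has 3, so (1,1) = 2.
The two cells of cage b must have product 6, which forces (1,2) = 3.
Row 1 now contains 3, which forces (1,4) = 1.
1 is placed in row 1, leaving (1,5) = 4.
Cage e needs product 120, leaving (2,4) = 3.
3 is placed in column 4, leaving (4,4) = 2.
Cage c has sum 10; hence (5,3) = 4.
2 is placed in column 4, which forces (5,4) = 5.
Row 5 now contains 5, which forces (5,5) = 2.
Column 3 now contains 4, leaving (2,3) = 2.
Column 5 now contains 2, so (2,5) = 1.
Column 4 now contains 5, leaving (3,4) = 4.
Column 5 now contains 2, so (3,5) = 5.
Row 4 now contains 2, leaving (4,3) = 1.
Cage c has sum 10; hence (4,5) = 3.
Row 2 now contains 1; hence (2,1) = 4.
Row 2 already has 2, so (2,2) = 5.
Row 3 already has 4, leaving (3,1) = 1.
5 is placed in row 3; hence (3,2) = 2.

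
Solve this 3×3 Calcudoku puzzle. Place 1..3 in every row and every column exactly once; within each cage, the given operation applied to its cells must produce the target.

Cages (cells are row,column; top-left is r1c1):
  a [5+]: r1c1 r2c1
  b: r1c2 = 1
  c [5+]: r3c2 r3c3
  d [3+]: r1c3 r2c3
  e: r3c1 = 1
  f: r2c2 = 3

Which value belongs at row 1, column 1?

Cage b is a single given cell; hence r1c2 = 1.
1 is placed in row 1, so r1c3 = 2.
F is a freebie; hence r2c2 = 3.
Column 3 already has 2, which forces r2c3 = 1.
E is a freebie, so r3c1 = 1.
Column 2 now contains 3, so r3c2 = 2.
Column 3 already has 2; hence r3c3 = 3.
2 is placed in row 1, so r1c1 = 3.
3 is placed in row 2, leaving r2c1 = 2.
The full grid is 3 1 2 / 2 3 1 / 1 2 3.

3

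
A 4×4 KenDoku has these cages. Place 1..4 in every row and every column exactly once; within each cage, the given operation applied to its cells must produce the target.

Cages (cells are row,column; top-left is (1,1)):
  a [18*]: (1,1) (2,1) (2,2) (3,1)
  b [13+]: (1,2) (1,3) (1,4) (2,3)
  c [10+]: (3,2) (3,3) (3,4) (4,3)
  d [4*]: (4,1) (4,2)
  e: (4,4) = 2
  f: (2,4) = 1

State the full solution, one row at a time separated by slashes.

1 4 2 3 / 2 3 4 1 / 3 2 1 4 / 4 1 3 2

The 4 cells of cage a must have product 18, which forces (2,2) = 3.
Cage b has sum 13, leaving (2,3) = 4.
Cage f is a single given cell, leaving (2,4) = 1.
Cage e is given, leaving (4,4) = 2.
Row 2 already has 1, leaving (2,1) = 2.
Row 1 needs a 1, and only (1,1) is open for it.
Column 1 already has 1, leaving (3,1) = 3.
3 is placed in row 3, so (3,4) = 4.
Column 1 already has 1; hence (4,1) = 4.
The two cells of cage d must have product 4, which forces (4,2) = 1.
Row 4 now contains 1, which forces (4,3) = 3.
The 4 cells of cage b must have sum 13, leaving (1,2) = 4.
3 is placed in column 3, so (1,3) = 2.
4 is placed in column 4; hence (1,4) = 3.
Column 2 already has 1, so (3,2) = 2.
Cage c needs sum 10, leaving (3,3) = 1.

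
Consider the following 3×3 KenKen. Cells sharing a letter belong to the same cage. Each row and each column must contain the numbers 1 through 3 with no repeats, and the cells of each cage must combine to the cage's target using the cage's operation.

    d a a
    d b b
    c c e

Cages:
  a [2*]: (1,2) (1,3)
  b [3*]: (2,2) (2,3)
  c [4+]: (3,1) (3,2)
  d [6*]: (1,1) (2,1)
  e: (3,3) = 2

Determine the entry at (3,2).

3

Cage e is a single given cell, which forces (3,3) = 2.
The two cells of cage a must have product 2, which forces (1,2) = 2.
2 is placed in column 3, so (1,3) = 1.
Column 3 already has 1; hence (2,3) = 3.
Row 1 already has 2, which forces (1,1) = 3.
Row 2 now contains 3, leaving (2,1) = 2.
Row 2 now contains 3, which forces (2,2) = 1.
3 is placed in column 1, so (3,1) = 1.
Column 2 now contains 1; hence (3,2) = 3.
The full grid is 3 2 1 / 2 1 3 / 1 3 2.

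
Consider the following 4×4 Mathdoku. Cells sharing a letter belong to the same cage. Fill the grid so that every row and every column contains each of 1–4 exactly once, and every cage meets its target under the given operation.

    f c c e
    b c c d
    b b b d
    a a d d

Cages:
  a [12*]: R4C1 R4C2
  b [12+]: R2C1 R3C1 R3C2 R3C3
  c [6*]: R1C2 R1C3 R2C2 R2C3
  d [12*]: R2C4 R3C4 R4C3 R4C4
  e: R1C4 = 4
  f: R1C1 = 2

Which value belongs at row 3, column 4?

2

F is a freebie; hence R1C1 = 2.
E is a freebie, so R1C4 = 4.
Cage d needs product 12, which forces R4C3 = 2.
The 4 cells of cage c must have product 6, so R1C2 = 1.
Cage c has product 6, so R1C3 = 3.
The 4 cells of cage c must have product 6, so R2C2 = 2.
2 is placed in column 3, leaving R2C3 = 1.
Row 2 already has 1, leaving R2C4 = 3.
Column 3 now contains 1; hence R3C3 = 4.
3 is placed in column 4, leaving R4C4 = 1.
3 is placed in row 2, which forces R2C1 = 4.
The 4 cells of cage b must have sum 12, leaving R3C1 = 1.
Row 3 now contains 4; hence R3C2 = 3.
Column 4 now contains 1, leaving R3C4 = 2.
4 is placed in column 1, so R4C1 = 3.
3 is placed in column 2, which forces R4C2 = 4.
Completed grid: 2 1 3 4 / 4 2 1 3 / 1 3 4 2 / 3 4 2 1.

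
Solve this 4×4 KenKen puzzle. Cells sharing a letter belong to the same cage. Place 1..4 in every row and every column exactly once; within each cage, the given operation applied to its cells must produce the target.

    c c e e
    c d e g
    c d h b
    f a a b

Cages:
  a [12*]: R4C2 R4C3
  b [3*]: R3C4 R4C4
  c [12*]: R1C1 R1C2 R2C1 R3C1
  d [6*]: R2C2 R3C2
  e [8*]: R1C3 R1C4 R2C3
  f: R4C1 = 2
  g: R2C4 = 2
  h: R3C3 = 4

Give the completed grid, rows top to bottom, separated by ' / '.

G is a freebie, so R2C4 = 2.
Cage h is a single given cell, which forces R3C3 = 4.
Cage f is given, so R4C1 = 2.
4 is placed in column 3, which forces R4C3 = 3.
3 is placed in row 4, so R4C4 = 1.
Cage c needs product 12, leaving R1C2 = 1.
The 3 cells of cage e must have product 8; hence R1C3 = 2.
1 is placed in column 4; hence R1C4 = 4.
Row 2 now contains 2; hence R2C2 = 3.
4 is placed in column 3; hence R2C3 = 1.
The two cells of cage d must have product 6, leaving R3C2 = 2.
1 is placed in column 4, which forces R3C4 = 3.
3 is placed in row 4; hence R4C2 = 4.
4 is placed in row 1; hence R1C1 = 3.
1 is placed in row 2, which forces R2C1 = 4.
Row 3 now contains 3; hence R3C1 = 1.

3 1 2 4 / 4 3 1 2 / 1 2 4 3 / 2 4 3 1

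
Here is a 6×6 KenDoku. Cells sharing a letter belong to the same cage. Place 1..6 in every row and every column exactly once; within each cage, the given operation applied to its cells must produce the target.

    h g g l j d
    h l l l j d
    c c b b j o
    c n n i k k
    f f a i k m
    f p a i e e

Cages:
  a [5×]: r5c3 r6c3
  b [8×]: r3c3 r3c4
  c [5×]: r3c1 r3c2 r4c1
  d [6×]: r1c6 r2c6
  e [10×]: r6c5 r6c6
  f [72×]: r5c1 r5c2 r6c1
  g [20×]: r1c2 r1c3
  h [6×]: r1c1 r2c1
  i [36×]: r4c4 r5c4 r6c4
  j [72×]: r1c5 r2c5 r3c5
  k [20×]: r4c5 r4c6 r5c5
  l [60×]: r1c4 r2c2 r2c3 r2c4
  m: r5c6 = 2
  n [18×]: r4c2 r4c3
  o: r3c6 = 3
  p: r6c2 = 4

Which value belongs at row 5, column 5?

1

The 3 cells of cage c must have product 5, which forces r3c1 = 5.
The 3 cells of cage c must have product 5, which forces r3c2 = 1.
Cage o is a single given cell, so r3c6 = 3.
Cage c has product 5, leaving r4c1 = 1.
M is a freebie; hence r5c6 = 2.
Cage p is a single given cell, which forces r6c2 = 4.
Column 6 now contains 2, so r6c6 = 5.
Column 2 now contains 4, leaving r1c2 = 5.
The two cells of cage g must have product 20; hence r1c3 = 4.
Column 3 now contains 4, which forces r3c3 = 2.
Row 3 now contains 2; hence r3c4 = 4.
Row 3 already has 4, which forces r3c5 = 6.
Cage k has product 20; hence r4c5 = 5.
Column 6 already has 5, which forces r4c6 = 4.
The 3 cells of cage f must have product 72, which forces r5c1 = 4.
The two cells of cage a must have product 5, leaving r5c3 = 5.
Cage k needs product 20, leaving r5c5 = 1.
5 is placed in row 6, so r6c3 = 1.
5 is placed in row 6, leaving r6c5 = 2.
Column 5 already has 6, which forces r1c5 = 3.
The 4 cells of cage l must have product 60, so r2c2 = 2.
Cage l needs product 60, so r2c4 = 5.
The 3 cells of cage j must have product 72, leaving r2c5 = 4.
The 3 cells of cage i must have product 36, leaving r4c4 = 2.
3 is placed in row 1; hence r1c1 = 2.
Column 4 already has 2; hence r1c4 = 1.
1 is placed in row 1; hence r1c6 = 6.
2 is placed in row 2, which forces r2c1 = 3.
The 4 cells of cage l must have product 60, leaving r2c3 = 6.
6 is placed in column 6, leaving r2c6 = 1.
Column 3 already has 6, leaving r4c3 = 3.
3 is placed in column 1, so r6c1 = 6.
Row 6 already has 6, leaving r6c4 = 3.
3 is placed in row 4, leaving r4c2 = 6.
The 3 cells of cage f must have product 72, leaving r5c2 = 3.
Column 4 already has 3, which forces r5c4 = 6.
The full grid is 2 5 4 1 3 6 / 3 2 6 5 4 1 / 5 1 2 4 6 3 / 1 6 3 2 5 4 / 4 3 5 6 1 2 / 6 4 1 3 2 5.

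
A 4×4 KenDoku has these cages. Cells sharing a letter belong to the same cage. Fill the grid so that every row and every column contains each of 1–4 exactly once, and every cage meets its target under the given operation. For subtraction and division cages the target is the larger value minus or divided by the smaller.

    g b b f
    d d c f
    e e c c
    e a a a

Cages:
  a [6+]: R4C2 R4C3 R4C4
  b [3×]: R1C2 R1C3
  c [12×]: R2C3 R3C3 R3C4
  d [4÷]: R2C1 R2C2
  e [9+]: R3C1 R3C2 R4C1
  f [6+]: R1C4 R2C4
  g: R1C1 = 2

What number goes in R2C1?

Cage g is given, so R1C1 = 2.
Row 1 now contains 2, leaving R1C4 = 4.
4 is placed in column 4, so R2C4 = 2.
Row 2 needs a 3, and only R2C3 is open for it.
Cage b's pair has product 3; hence R1C2 = 3.
Column 3 already has 3; hence R1C3 = 1.
The 3 cells of cage c must have product 12, which forces R3C3 = 4.
The 3 cells of cage c must have product 12, leaving R3C4 = 1.
1 is placed in column 3; hence R4C3 = 2.
1 is placed in column 4, which forces R4C4 = 3.
Row 3 already has 1, so R3C1 = 3.
4 is placed in row 3, which forces R3C2 = 2.
Row 4 now contains 3; hence R4C1 = 4.
Row 4 now contains 2, so R4C2 = 1.
4 is placed in column 1, leaving R2C1 = 1.
1 is placed in column 2; hence R2C2 = 4.
Completed grid: 2 3 1 4 / 1 4 3 2 / 3 2 4 1 / 4 1 2 3.

1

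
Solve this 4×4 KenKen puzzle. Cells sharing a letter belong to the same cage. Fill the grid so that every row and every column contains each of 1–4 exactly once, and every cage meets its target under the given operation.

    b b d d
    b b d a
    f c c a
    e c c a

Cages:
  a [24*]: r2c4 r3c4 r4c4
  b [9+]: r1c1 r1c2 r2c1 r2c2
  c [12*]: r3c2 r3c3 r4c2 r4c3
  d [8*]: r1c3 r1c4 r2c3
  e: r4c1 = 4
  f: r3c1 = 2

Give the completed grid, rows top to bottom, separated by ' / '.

3 2 4 1 / 1 3 2 4 / 2 4 1 3 / 4 1 3 2

F is a freebie, which forces r3c1 = 2.
Cage e is a single given cell, so r4c1 = 4.
The only place for 3 in row 3 is r3c4.
Cage a needs product 24, so r2c4 = 4.
Column 4 already has 3, leaving r4c4 = 2.
Cage d needs product 8, so r1c3 = 4.
2 is placed in column 4, leaving r1c4 = 1.
The 3 cells of cage d must have product 8, which forces r2c3 = 2.
Column 3 now contains 4, which forces r3c3 = 1.
Column 3 already has 1; hence r4c3 = 3.
Row 1 now contains 1, leaving r1c1 = 3.
Cage b has sum 9, which forces r1c2 = 2.
Cage b has sum 9, which forces r2c1 = 1.
Cage b needs sum 9, so r2c2 = 3.
Row 3 already has 1, leaving r3c2 = 4.
3 is placed in row 4, leaving r4c2 = 1.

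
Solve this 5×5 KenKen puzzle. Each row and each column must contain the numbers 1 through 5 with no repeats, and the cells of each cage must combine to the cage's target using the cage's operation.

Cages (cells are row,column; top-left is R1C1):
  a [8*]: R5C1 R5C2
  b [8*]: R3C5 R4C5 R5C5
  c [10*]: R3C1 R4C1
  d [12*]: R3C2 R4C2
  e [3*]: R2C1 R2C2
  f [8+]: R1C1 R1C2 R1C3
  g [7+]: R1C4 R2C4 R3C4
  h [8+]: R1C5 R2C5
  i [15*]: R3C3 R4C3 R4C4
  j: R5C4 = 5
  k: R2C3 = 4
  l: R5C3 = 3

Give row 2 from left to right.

Cage k is a single given cell, leaving R2C3 = 4.
L is a freebie; hence R5C3 = 3.
J is a freebie; hence R5C4 = 5.
The 3 cells of cage i must have product 15, so R4C4 = 3.
Cage d's pair has product 12, so R3C2 = 3.
3 is placed in row 4, which forces R4C2 = 4.
Column 2 now contains 4, which forces R5C2 = 2.
Cage e's pair has product 3, which forces R2C1 = 3.
Column 2 now contains 3, which forces R2C2 = 1.
1 is placed in row 2, which forces R2C4 = 2.
Row 2 now contains 3, so R2C5 = 5.
2 is placed in row 5; hence R5C1 = 4.
Row 5 now contains 4; hence R5C5 = 1.
Column 2 already has 1, leaving R1C2 = 5.
5 is placed in column 5, which forces R1C5 = 3.
Cage b needs product 8, which forces R3C5 = 4.
Column 5 already has 1, so R4C5 = 2.
Cage g has sum 7, so R1C4 = 4.
Cage c needs two cells with product 10, so R3C1 = 2.
4 is placed in row 3, leaving R3C4 = 1.
Row 4 now contains 2, which forces R4C1 = 5.
5 is placed in row 4, so R4C3 = 1.
Column 1 now contains 2, leaving R1C1 = 1.
1 is placed in column 3, leaving R1C3 = 2.
Row 3 already has 1; hence R3C3 = 5.
Completed grid: 1 5 2 4 3 / 3 1 4 2 5 / 2 3 5 1 4 / 5 4 1 3 2 / 4 2 3 5 1.

3 1 4 2 5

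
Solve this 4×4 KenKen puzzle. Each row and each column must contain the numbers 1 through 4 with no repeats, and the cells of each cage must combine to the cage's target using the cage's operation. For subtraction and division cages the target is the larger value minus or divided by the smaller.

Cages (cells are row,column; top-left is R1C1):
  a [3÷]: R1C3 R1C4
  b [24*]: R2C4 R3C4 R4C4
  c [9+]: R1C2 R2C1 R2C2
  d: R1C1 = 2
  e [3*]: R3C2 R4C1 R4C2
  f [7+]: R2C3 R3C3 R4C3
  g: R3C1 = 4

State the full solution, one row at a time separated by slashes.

Cage d is a single given cell; hence R1C1 = 2.
Cage g is given, so R3C1 = 4.
Cage e needs product 3, which forces R3C2 = 1.
Row 3 now contains 1, leaving R3C3 = 2.
Row 3 already has 2, so R3C4 = 3.
Cage e needs product 3, which forces R4C1 = 1.
Cage e needs product 3, so R4C2 = 3.
Row 4 already has 1; hence R4C3 = 4.
4 is placed in row 4; hence R4C4 = 2.
3 is placed in column 2, leaving R1C2 = 4.
The two cells of cage a must have quotient 3, so R1C3 = 3.
Column 4 already has 3, which forces R1C4 = 1.
Column 1 now contains 4, so R2C1 = 3.
The 3 cells of cage c must have sum 9, which forces R2C2 = 2.
Column 3 already has 4; hence R2C3 = 1.
Column 4 now contains 2, leaving R2C4 = 4.

2 4 3 1 / 3 2 1 4 / 4 1 2 3 / 1 3 4 2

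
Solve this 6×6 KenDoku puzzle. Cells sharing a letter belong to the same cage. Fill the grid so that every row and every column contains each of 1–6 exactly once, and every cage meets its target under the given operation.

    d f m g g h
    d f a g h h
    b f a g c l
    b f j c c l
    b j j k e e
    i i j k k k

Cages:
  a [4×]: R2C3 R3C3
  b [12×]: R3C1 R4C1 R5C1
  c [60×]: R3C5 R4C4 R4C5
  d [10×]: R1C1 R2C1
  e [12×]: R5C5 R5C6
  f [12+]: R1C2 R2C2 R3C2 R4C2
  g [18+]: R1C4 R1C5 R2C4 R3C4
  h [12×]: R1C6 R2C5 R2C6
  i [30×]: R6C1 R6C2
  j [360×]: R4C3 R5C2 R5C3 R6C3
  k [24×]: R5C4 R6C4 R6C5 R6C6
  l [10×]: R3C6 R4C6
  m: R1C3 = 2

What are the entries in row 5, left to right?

1 4 5 3 2 6

Cage m is a single given cell, leaving R1C3 = 2.
Row 1 now contains 2, so R1C1 = 5.
Cage d's pair has product 10, which forces R2C1 = 2.
Column 1 now contains 5; hence R6C1 = 6.
Row 6 already has 6, leaving R6C2 = 5.
Row 2 needs a 5, and only R2C4 is open for it.
In row 2, 6 can only go at R2C2, so R2C2 = 6.
The only place for 5 in row 5 is R5C3.
5 is placed in column 3, so R4C3 = 6.
Column 2 needs a 4, and only R5C2 is open for it.
Cage j needs product 360, leaving R6C3 = 3.
Cage k needs product 24, which forces R5C4 = 3.
Row 5 already has 3; hence R5C1 = 1.
Row 4 needs a 1, and only R4C2 is open for it.
Column 2 already has 1, leaving R1C2 = 3.
3 is placed in row 1; hence R1C5 = 6.
The 4 cells of cage f must have sum 12, so R3C2 = 2.
Row 3 already has 2; hence R3C6 = 5.
Column 6 now contains 5; hence R4C6 = 2.
6 is placed in column 5; hence R5C5 = 2.
Column 6 already has 2; hence R5C6 = 6.
The 4 cells of cage g must have sum 18; hence R1C4 = 1.
1 is placed in row 1, which forces R1C6 = 4.
Cage g needs sum 18, so R3C4 = 6.
Row 3 already has 5, so R3C5 = 3.
2 is placed in row 4; hence R4C4 = 4.
Cage c has product 60, leaving R4C5 = 5.
The 4 cells of cage k must have product 24; hence R6C4 = 2.
Column 6 now contains 4, which forces R6C6 = 1.
Cage h needs product 12, so R2C5 = 1.
Column 6 now contains 1; hence R2C6 = 3.
Row 3 now contains 3, which forces R3C1 = 4.
Row 3 now contains 4, leaving R3C3 = 1.
Row 4 now contains 4; hence R4C1 = 3.
Row 6 already has 1; hence R6C5 = 4.
Row 2 now contains 1, so R2C3 = 4.
Filled in: 5 3 2 1 6 4 / 2 6 4 5 1 3 / 4 2 1 6 3 5 / 3 1 6 4 5 2 / 1 4 5 3 2 6 / 6 5 3 2 4 1.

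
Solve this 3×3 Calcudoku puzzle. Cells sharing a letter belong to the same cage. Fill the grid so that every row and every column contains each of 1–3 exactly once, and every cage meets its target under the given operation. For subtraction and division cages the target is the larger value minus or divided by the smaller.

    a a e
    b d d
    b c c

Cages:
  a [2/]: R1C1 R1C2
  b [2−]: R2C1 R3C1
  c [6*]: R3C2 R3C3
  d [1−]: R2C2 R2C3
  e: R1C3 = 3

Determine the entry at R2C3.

Cage e is given, which forces R1C3 = 3.
Column 3 already has 3, so R3C3 = 2.
Cage d needs two cells with difference 1, so R2C2 = 2.
Column 3 already has 2; hence R2C3 = 1.
Row 3 now contains 2, leaving R3C2 = 3.
The two cells of cage a must have quotient 2, which forces R1C1 = 2.
Column 2 now contains 2, which forces R1C2 = 1.
1 is placed in row 2; hence R2C1 = 3.
3 is placed in row 3, so R3C1 = 1.
Filled in: 2 1 3 / 3 2 1 / 1 3 2.

1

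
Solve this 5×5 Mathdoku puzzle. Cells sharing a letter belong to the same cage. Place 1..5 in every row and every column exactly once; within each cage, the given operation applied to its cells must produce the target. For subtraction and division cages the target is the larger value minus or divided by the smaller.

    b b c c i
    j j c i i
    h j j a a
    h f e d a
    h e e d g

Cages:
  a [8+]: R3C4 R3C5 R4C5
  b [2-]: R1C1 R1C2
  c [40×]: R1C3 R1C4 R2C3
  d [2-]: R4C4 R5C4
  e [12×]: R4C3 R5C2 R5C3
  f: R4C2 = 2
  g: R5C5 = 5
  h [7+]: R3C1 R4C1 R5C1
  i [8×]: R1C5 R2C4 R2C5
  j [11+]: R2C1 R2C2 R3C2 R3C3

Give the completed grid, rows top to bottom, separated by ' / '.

Cage f is given; hence R4C2 = 2.
G is a freebie, which forces R5C5 = 5.
In row 4, 5 can only go at R4C4, so R4C4 = 5.
Cage d's pair has difference 2; hence R5C4 = 3.
Cage e has product 12, which forces R4C3 = 3.
Cage a has sum 8; hence R3C5 = 3.
The only place for 2 in row 5 is R5C1.
Row 3 needs a 2, and only R3C3 is open for it.
The 3 cells of cage c must have product 40, which forces R1C4 = 2.
Cage i needs product 8, leaving R2C5 = 2.
In row 3, 5 can only go at R3C2, so R3C2 = 5.
Row 2 needs a 5, and only R2C3 is open for it.
5 is placed in column 3, leaving R1C3 = 4.
Row 1 already has 4, which forces R1C5 = 1.
1 is placed in column 5; hence R4C5 = 4.
4 is placed in column 3; hence R5C3 = 1.
Cage b's pair has difference 2, so R1C1 = 5.
1 is placed in row 1, so R1C2 = 3.
Column 2 already has 3; hence R2C2 = 1.
Cage i needs product 8; hence R2C4 = 4.
The 3 cells of cage h must have sum 7, which forces R3C1 = 4.
The 3 cells of cage a must have sum 8, leaving R3C4 = 1.
Row 4 now contains 4, which forces R4C1 = 1.
1 is placed in row 5, so R5C2 = 4.
Row 2 already has 1, which forces R2C1 = 3.

5 3 4 2 1 / 3 1 5 4 2 / 4 5 2 1 3 / 1 2 3 5 4 / 2 4 1 3 5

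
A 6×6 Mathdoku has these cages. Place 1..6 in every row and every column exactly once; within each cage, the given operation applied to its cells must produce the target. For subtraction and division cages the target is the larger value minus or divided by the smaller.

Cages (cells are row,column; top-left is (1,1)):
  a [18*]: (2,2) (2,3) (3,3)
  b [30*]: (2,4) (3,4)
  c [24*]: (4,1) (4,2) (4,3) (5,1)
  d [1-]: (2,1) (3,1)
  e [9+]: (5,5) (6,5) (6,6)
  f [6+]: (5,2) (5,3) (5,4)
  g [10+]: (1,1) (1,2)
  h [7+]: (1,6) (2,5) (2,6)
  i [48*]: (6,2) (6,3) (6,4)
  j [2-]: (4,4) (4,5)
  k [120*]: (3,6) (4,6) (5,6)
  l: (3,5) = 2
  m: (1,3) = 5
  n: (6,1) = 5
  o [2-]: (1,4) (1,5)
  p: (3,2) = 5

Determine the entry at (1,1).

6

Cage m is a single given cell, which forces (1,3) = 5.
Cage p is given, so (3,2) = 5.
Row 3 already has 5; hence (3,4) = 6.
Cage l is a single given cell, leaving (3,5) = 2.
6 is placed in row 3, leaving (3,6) = 4.
N is a freebie, leaving (6,1) = 5.
Column 4 already has 6, leaving (2,4) = 5.
In row 1, 2 can only go at (1,6), so (1,6) = 2.
Cage h has sum 7, which forces (2,5) = 4.
Column 6 already has 2, so (2,6) = 1.
Cage e has sum 9; hence (5,5) = 5.
5 is placed in row 5, which forces (5,6) = 6.
1 is placed in column 6; hence (6,6) = 3.
Row 2 already has 4, so (2,1) = 2.
Column 6 already has 6, which forces (4,6) = 5.
3 is placed in row 6; hence (6,5) = 1.
Cage o's pair has difference 2, which forces (1,4) = 1.
Column 5 now contains 1, so (1,5) = 3.
Cage a needs product 18, which forces (3,3) = 1.
Column 4 already has 1, leaving (4,4) = 4.
3 is placed in column 5, so (4,5) = 6.
4 is placed in column 4, which forces (6,4) = 2.
1 is placed in row 3; hence (3,1) = 3.
Column 1 now contains 3, which forces (4,1) = 1.
Cage c has product 24, which forces (5,1) = 4.
Cage f has sum 6, so (5,2) = 1.
The 3 cells of cage f must have sum 6; hence (5,3) = 2.
2 is placed in column 4; hence (5,4) = 3.
Column 1 now contains 4, so (1,1) = 6.
Cage g's pair has sum 10, so (1,2) = 4.
Cage c needs product 24, leaving (4,2) = 2.
Column 3 already has 2, so (4,3) = 3.
Column 2 now contains 4, leaving (6,2) = 6.
Row 6 already has 6, so (6,3) = 4.
6 is placed in column 2, leaving (2,2) = 3.
3 is placed in column 3, which forces (2,3) = 6.
Completed grid: 6 4 5 1 3 2 / 2 3 6 5 4 1 / 3 5 1 6 2 4 / 1 2 3 4 6 5 / 4 1 2 3 5 6 / 5 6 4 2 1 3.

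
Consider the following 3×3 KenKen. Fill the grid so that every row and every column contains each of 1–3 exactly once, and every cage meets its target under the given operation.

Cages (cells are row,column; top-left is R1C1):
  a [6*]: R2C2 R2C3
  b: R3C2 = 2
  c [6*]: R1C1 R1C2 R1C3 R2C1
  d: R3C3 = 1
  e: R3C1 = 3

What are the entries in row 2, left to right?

1 3 2

The 4 cells of cage c must have product 6, which forces R2C1 = 1.
Cage e is given, so R3C1 = 3.
Cage b is a single given cell, which forces R3C2 = 2.
Cage d is a single given cell, leaving R3C3 = 1.
Column 1 now contains 3, which forces R1C1 = 2.
Cage c needs product 6; hence R1C2 = 1.
Cage c has product 6, which forces R1C3 = 3.
2 is placed in column 2; hence R2C2 = 3.
Cage a needs two cells with product 6, so R2C3 = 2.
Completed grid: 2 1 3 / 1 3 2 / 3 2 1.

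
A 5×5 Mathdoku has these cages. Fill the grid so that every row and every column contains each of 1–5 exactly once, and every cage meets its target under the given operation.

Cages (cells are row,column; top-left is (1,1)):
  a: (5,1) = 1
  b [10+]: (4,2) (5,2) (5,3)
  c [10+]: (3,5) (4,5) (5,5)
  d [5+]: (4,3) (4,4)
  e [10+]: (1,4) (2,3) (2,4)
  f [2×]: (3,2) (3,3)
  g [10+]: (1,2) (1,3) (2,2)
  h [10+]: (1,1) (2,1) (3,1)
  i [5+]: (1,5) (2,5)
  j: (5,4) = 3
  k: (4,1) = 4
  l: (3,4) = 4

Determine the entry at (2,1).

2

L is a freebie; hence (3,4) = 4.
Cage k is a single given cell, so (4,1) = 4.
Cage a is a single given cell; hence (5,1) = 1.
Cage j is a single given cell, so (5,4) = 3.
The two cells of cage d must have sum 5, so (4,3) = 3.
Cage d's pair has sum 5, so (4,4) = 2.
Column 3 now contains 3; hence (2,3) = 4.
Row 4 now contains 3, leaving (4,2) = 1.
1 is placed in row 4, which forces (4,5) = 5.
4 is placed in column 3, so (5,3) = 5.
Column 2 already has 1; hence (3,2) = 2.
Cage f needs two cells with product 2, which forces (3,3) = 1.
Row 3 now contains 1; hence (3,5) = 3.
Row 5 now contains 5, so (5,2) = 4.
Row 5 already has 4, which forces (5,5) = 2.
Column 3 already has 1, which forces (1,3) = 2.
Column 5 now contains 2, which forces (1,5) = 4.
Column 5 now contains 2; hence (2,5) = 1.
Row 3 now contains 3, which forces (3,1) = 5.
Row 1 already has 2, so (1,1) = 3.
Row 1 already has 3, so (1,2) = 5.
Cage e has sum 10, which forces (1,4) = 1.
The 3 cells of cage h must have sum 10; hence (2,1) = 2.
Column 2 now contains 5, so (2,2) = 3.
1 is placed in row 2, which forces (2,4) = 5.
The full grid is 3 5 2 1 4 / 2 3 4 5 1 / 5 2 1 4 3 / 4 1 3 2 5 / 1 4 5 3 2.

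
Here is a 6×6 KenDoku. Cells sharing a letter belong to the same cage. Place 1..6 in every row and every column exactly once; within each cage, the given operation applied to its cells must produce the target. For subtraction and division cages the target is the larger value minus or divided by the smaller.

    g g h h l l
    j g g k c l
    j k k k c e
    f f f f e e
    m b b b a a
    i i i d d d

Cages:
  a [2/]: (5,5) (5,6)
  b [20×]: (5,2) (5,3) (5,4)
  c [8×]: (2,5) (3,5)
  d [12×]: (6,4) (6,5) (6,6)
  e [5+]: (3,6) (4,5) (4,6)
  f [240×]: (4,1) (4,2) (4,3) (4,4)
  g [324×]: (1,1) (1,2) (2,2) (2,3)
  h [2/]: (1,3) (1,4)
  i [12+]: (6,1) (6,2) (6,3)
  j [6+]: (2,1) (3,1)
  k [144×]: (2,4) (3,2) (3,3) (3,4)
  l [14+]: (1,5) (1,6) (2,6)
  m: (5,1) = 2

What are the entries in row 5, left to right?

2 1 4 5 3 6

Cage m is given, which forces (5,1) = 2.
The only place for 1 in row 2 is (2,1).
Column 1 now contains 1, leaving (3,1) = 5.
Row 2 needs a 5, and only (2,6) is open for it.
The only place for 5 in row 1 is (1,5).
Cage l needs sum 14, leaving (1,6) = 4.
In row 4, 3 can only go at (4,6), so (4,6) = 3.
Cage e has sum 5, leaving (3,6) = 1.
Cage e has sum 5, which forces (4,5) = 1.
Cage a needs two cells with quotient 2, which forces (5,5) = 3.
Column 6 now contains 3, leaving (5,6) = 6.
6 is placed in column 6; hence (6,6) = 2.
Cage d needs product 12, leaving (6,4) = 1.
Cage d has product 12, so (6,5) = 6.
Row 1 needs a 1, and only (1,3) is open for it.
Cage h needs two cells with quotient 2, so (1,4) = 2.
Cage b has product 20, leaving (5,2) = 1.
Row 2 needs a 2, and only (2,5) is open for it.
Column 5 now contains 2, which forces (3,5) = 4.
Cage k has product 144; hence (2,4) = 4.
4 is placed in column 4, which forces (5,4) = 5.
Cage f needs product 240, which forces (4,1) = 4.
Column 4 already has 5, so (4,4) = 6.
Row 5 now contains 5, so (5,3) = 4.
4 is placed in column 1, which forces (6,1) = 3.
3 is placed in row 6; hence (6,3) = 5.
3 is placed in column 1, which forces (1,1) = 6.
Cage g has product 324, so (1,2) = 3.
Cage g needs product 324, leaving (2,2) = 6.
Cage g has product 324; hence (2,3) = 3.
Column 2 already has 6, so (3,2) = 2.
2 is placed in row 3, so (3,3) = 6.
Column 4 now contains 6, so (3,4) = 3.
The 4 cells of cage f must have product 240, leaving (4,2) = 5.
Column 3 already has 5; hence (4,3) = 2.
Row 6 already has 5, so (6,2) = 4.
The full grid is 6 3 1 2 5 4 / 1 6 3 4 2 5 / 5 2 6 3 4 1 / 4 5 2 6 1 3 / 2 1 4 5 3 6 / 3 4 5 1 6 2.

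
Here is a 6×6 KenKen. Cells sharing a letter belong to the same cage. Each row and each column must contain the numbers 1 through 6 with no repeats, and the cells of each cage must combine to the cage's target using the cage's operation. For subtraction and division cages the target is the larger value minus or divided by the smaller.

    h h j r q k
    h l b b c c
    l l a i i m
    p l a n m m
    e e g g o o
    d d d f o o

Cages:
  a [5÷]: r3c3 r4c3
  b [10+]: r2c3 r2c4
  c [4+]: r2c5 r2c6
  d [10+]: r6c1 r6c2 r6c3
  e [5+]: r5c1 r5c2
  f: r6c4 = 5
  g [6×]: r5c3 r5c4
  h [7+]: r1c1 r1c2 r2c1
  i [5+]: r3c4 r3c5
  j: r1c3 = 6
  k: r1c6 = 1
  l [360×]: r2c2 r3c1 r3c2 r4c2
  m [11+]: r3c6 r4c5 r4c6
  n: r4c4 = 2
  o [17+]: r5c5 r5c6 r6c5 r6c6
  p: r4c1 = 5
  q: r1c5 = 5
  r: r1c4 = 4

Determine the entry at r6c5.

2

Cage j is given, so r1c3 = 6.
Cage r is a single given cell, leaving r1c4 = 4.
Q is a freebie, leaving r1c5 = 5.
K is a freebie, leaving r1c6 = 1.
Column 3 already has 6, so r2c3 = 4.
4 is placed in column 4, so r2c4 = 6.
Column 6 already has 1; hence r2c6 = 3.
Cage p is a single given cell; hence r4c1 = 5.
Row 4 already has 5, leaving r4c3 = 1.
Cage n is a single given cell; hence r4c4 = 2.
Cage f is a single given cell; hence r6c4 = 5.
The 3 cells of cage h must have sum 7, which forces r1c1 = 3.
The 3 cells of cage h must have sum 7; hence r1c2 = 2.
Cage h has sum 7; hence r2c1 = 2.
2 is placed in column 2, so r2c2 = 5.
Row 2 already has 3; hence r2c5 = 1.
Column 3 now contains 1, leaving r3c3 = 5.
The 3 cells of cage m must have sum 11, so r3c6 = 2.
Cage m needs sum 11, which forces r4c5 = 3.
Cage m needs sum 11, which forces r4c6 = 6.
Cage g's pair has product 6; hence r5c3 = 2.
Cage g's pair has product 6; hence r5c4 = 3.
The 3 cells of cage d must have sum 10; hence r6c3 = 3.
6 is placed in column 6, so r6c6 = 4.
Cage l needs product 360, which forces r3c1 = 6.
Cage l needs product 360; hence r3c2 = 3.
Column 4 now contains 3, so r3c4 = 1.
Row 3 now contains 2, so r3c5 = 4.
6 is placed in row 4, which forces r4c2 = 4.
Column 2 now contains 4, leaving r5c2 = 1.
Cage o has sum 17; hence r5c5 = 6.
4 is placed in column 6, which forces r5c6 = 5.
Column 1 now contains 6, so r6c1 = 1.
1 is placed in column 2; hence r6c2 = 6.
Cage o has sum 17, which forces r6c5 = 2.
Row 5 now contains 1, leaving r5c1 = 4.
Completed grid: 3 2 6 4 5 1 / 2 5 4 6 1 3 / 6 3 5 1 4 2 / 5 4 1 2 3 6 / 4 1 2 3 6 5 / 1 6 3 5 2 4.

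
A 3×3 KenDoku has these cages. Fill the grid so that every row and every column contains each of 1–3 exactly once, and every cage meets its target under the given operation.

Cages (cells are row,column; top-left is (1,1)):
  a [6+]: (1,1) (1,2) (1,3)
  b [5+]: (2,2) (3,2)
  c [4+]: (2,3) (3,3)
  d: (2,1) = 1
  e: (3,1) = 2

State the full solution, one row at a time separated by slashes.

3 1 2 / 1 2 3 / 2 3 1

D is a freebie, leaving (2,1) = 1.
Row 2 already has 1, so (2,3) = 3.
Cage e is a single given cell; hence (3,1) = 2.
Row 3 now contains 2, so (3,2) = 3.
Column 3 now contains 3; hence (3,3) = 1.
Column 1 now contains 2, leaving (1,1) = 3.
Cage a has sum 6, which forces (1,2) = 1.
1 is placed in column 3, so (1,3) = 2.
3 is placed in row 2, leaving (2,2) = 2.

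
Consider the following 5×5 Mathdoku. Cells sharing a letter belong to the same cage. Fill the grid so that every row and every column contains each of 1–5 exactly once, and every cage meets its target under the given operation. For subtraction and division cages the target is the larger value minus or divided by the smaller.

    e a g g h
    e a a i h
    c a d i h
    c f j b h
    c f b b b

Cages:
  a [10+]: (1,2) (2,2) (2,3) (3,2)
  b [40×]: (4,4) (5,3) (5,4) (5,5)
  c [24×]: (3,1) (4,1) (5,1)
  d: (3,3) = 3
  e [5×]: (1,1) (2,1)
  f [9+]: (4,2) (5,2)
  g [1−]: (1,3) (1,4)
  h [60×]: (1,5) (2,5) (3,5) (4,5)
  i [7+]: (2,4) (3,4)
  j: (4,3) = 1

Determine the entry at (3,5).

D is a freebie, so (3,3) = 3.
Cage j is a single given cell, so (4,3) = 1.
In row 5, 3 can only go at (5,1), so (5,1) = 3.
Row 4 needs a 3, and only (4,5) is open for it.
Column 5 needs a 2, and only (5,5) is open for it.
The 4 cells of cage b must have product 40; hence (5,4) = 1.
In row 4, 2 can only go at (4,1), so (4,1) = 2.
Column 1 now contains 2, so (3,1) = 4.
In row 2, 3 can only go at (2,2), so (2,2) = 3.
In row 1, 3 can only go at (1,4), so (1,4) = 3.
Column 3 needs a 5, and only (5,3) is open for it.
Cage f needs two cells with sum 9, so (4,2) = 5.
Cage b has product 40, leaving (4,4) = 4.
Row 5 already has 5, leaving (5,2) = 4.
The 4 cells of cage a must have sum 10; hence (2,3) = 4.
Column 3 already has 4, leaving (1,3) = 2.
The 4 cells of cage h must have product 60, so (1,5) = 4.
Row 1 now contains 2, which forces (1,2) = 1.
The 4 cells of cage a must have sum 10, which forces (3,2) = 2.
2 is placed in row 3, leaving (3,4) = 5.
Row 3 now contains 5, leaving (3,5) = 1.
1 is placed in row 1, so (1,1) = 5.
Cage e's pair has product 5, leaving (2,1) = 1.
5 is placed in column 4, so (2,4) = 2.
Column 5 already has 1, so (2,5) = 5.
The full grid is 5 1 2 3 4 / 1 3 4 2 5 / 4 2 3 5 1 / 2 5 1 4 3 / 3 4 5 1 2.

1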